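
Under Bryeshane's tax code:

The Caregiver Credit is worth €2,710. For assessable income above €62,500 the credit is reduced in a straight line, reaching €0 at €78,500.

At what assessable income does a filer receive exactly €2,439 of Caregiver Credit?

€64,100

€2,439 is 2,439/2,710 of the full €2,710, so 271/2,710 of the €16,000 range has been used: income = €62,500 + €16,000 × 271/2,710 = €64,100.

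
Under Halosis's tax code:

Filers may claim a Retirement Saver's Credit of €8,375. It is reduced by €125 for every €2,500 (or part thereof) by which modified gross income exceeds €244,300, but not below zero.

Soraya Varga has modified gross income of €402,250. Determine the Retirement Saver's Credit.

Retirement Saver's Credit: income exceeds €244,300 by €157,950, which is 64 full-or-partial €2,500 increments; reduction = 64 × €125 = €8,000, leaving €375.

€375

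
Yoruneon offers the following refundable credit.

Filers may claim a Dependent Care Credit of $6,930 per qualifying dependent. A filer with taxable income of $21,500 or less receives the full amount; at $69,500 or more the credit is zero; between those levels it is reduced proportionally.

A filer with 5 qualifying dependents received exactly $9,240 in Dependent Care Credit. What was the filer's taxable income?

$56,700

Full credit = 5 × $6,930 = $34,650.
$9,240 is 9,240/34,650 of the full $34,650, so 25,410/34,650 of the $48,000 range has been used: income = $21,500 + $48,000 × 25,410/34,650 = $56,700.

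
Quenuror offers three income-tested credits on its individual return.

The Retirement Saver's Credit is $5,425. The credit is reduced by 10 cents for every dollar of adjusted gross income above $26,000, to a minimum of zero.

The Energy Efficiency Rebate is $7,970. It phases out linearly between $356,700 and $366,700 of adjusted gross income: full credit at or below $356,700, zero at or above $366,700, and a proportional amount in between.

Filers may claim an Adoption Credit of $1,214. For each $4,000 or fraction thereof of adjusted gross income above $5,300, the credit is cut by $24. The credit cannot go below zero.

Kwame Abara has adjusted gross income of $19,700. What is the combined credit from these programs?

$14,513

Retirement Saver's Credit: $19,700 is at or below the $26,000 threshold, so the full $5,425 applies.
Energy Efficiency Rebate: $19,700 is at or below the $356,700 threshold, so the full $7,970 applies.
Adoption Credit: income exceeds $5,300 by $14,400, which is 4 full-or-partial $4,000 increments; reduction = 4 × $24 = $96, leaving $1,118.
Total: $5,425 + $7,970 + $1,118 = $14,513.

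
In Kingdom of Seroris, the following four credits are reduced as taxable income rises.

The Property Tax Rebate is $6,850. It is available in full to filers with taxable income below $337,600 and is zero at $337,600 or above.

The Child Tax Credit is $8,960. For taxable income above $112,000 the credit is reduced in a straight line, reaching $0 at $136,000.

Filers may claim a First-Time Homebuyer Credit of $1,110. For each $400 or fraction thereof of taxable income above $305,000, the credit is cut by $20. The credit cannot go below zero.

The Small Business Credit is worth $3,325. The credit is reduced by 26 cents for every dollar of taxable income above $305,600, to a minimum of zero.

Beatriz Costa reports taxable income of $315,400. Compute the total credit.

$8,217

Property Tax Rebate: $315,400 is below the $337,600 cutoff, so the full $6,850 applies.
Child Tax Credit: $315,400 is at or above $136,000, so the credit is $0.
First-Time Homebuyer Credit: income exceeds $305,000 by $10,400, which is 26 full-or-partial $400 increments; reduction = 26 × $20 = $520, leaving $590.
Small Business Credit: 26% of the $9,800 excess over $305,600 is $2,548; credit = $3,325 − $2,548 = $777.
Total: $6,850 + $0 + $590 + $777 = $8,217.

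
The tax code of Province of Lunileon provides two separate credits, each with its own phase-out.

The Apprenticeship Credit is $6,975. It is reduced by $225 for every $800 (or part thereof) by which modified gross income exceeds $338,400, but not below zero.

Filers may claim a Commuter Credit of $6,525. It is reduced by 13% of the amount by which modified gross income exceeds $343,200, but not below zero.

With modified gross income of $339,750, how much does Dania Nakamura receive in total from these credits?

Apprenticeship Credit: income exceeds $338,400 by $1,350, which is 2 full-or-partial $800 increments; reduction = 2 × $225 = $450, leaving $6,525.
Commuter Credit: $339,750 is at or below the $343,200 threshold, so the full $6,525 applies.
Total: $6,525 + $6,525 = $13,050.

$13,050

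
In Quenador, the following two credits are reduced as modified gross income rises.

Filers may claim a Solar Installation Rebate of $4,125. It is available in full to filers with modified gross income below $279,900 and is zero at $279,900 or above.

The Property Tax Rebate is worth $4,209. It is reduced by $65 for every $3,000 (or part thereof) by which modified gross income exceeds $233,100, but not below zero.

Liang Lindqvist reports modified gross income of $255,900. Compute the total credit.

Solar Installation Rebate: $255,900 is below the $279,900 cutoff, so the full $4,125 applies.
Property Tax Rebate: income exceeds $233,100 by $22,800, which is 8 full-or-partial $3,000 increments; reduction = 8 × $65 = $520, leaving $3,689.
Total: $4,125 + $3,689 = $7,814.

$7,814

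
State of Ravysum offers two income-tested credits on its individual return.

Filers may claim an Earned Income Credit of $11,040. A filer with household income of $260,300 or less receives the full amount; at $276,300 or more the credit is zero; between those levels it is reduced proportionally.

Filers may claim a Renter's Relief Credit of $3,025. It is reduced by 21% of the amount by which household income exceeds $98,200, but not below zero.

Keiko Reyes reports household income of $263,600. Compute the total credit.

Earned Income Credit: $263,600 is $3,300 into a $16,000 phase-out range, leaving 12,700/16,000 of the credit: $11,040 × 12,700/16,000 = $8,763.
Renter's Relief Credit: 21% of the $165,400 excess over $98,200 is $34,734 ≥ base, so the credit is $0.
Total: $8,763 + $0 = $8,763.

$8,763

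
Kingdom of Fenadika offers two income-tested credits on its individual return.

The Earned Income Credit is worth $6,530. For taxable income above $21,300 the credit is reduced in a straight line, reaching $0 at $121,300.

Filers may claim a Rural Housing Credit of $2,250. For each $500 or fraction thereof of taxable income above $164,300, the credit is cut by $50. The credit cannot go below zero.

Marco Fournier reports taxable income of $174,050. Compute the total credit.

$1,250

Earned Income Credit: $174,050 is at or above $121,300, so the credit is $0.
Rural Housing Credit: income exceeds $164,300 by $9,750, which is 20 full-or-partial $500 increments; reduction = 20 × $50 = $1,000, leaving $1,250.
Total: $0 + $1,250 = $1,250.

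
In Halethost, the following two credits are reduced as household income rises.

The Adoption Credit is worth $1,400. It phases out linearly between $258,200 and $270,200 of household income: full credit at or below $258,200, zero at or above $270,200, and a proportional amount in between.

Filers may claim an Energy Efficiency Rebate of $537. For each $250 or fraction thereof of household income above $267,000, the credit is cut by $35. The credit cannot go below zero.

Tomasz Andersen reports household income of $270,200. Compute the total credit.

Adoption Credit: $270,200 is at or above $270,200, so the credit is $0.
Energy Efficiency Rebate: income exceeds $267,000 by $3,200, which is 13 full-or-partial $250 increments; reduction = 13 × $35 = $455, leaving $82.
Total: $0 + $82 = $82.

$82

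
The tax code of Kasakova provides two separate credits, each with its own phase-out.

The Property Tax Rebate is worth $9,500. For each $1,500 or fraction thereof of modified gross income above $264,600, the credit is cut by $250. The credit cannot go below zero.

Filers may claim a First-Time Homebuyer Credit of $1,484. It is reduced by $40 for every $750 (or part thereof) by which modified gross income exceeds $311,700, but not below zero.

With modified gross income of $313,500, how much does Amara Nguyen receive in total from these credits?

$2,614

Property Tax Rebate: income exceeds $264,600 by $48,900, which is 33 full-or-partial $1,500 increments; reduction = 33 × $250 = $8,250, leaving $1,250.
First-Time Homebuyer Credit: income exceeds $311,700 by $1,800, which is 3 full-or-partial $750 increments; reduction = 3 × $40 = $120, leaving $1,364.
Total: $1,250 + $1,364 = $2,614.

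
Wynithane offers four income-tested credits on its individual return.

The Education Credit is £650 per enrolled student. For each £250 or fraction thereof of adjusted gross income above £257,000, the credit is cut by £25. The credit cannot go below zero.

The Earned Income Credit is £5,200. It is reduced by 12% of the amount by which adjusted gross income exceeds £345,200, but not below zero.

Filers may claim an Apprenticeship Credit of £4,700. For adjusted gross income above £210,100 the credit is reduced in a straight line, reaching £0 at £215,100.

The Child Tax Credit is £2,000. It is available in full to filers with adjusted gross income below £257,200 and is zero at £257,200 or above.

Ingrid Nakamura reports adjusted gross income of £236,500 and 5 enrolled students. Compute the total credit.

Education Credit: base = 5 × £650 = £3,250. £236,500 is at or below the £257,000 threshold, so the full £3,250 applies.
Earned Income Credit: £236,500 is at or below the £345,200 threshold, so the full £5,200 applies.
Apprenticeship Credit: £236,500 is at or above £215,100, so the credit is £0.
Child Tax Credit: £236,500 is below the £257,200 cutoff, so the full £2,000 applies.
Total: £3,250 + £5,200 + £0 + £2,000 = £10,450.

£10,450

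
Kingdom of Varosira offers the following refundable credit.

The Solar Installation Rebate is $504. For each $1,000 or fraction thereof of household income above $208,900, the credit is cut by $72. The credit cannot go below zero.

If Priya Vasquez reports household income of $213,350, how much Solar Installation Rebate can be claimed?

$144

Solar Installation Rebate: income exceeds $208,900 by $4,450, which is 5 full-or-partial $1,000 increments; reduction = 5 × $72 = $360, leaving $144.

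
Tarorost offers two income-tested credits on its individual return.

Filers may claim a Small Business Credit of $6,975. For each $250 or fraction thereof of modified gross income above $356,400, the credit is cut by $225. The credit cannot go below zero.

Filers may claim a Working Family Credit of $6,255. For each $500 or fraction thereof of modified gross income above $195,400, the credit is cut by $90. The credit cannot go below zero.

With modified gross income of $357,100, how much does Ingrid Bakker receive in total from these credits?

Small Business Credit: income exceeds $356,400 by $700, which is 3 full-or-partial $250 increments; reduction = 3 × $225 = $675, leaving $6,300.
Working Family Credit: income exceeds $195,400 by $161,700 → 324 increments × $90 = $29,160 ≥ base, so the credit is $0.
Total: $6,300 + $0 = $6,300.

$6,300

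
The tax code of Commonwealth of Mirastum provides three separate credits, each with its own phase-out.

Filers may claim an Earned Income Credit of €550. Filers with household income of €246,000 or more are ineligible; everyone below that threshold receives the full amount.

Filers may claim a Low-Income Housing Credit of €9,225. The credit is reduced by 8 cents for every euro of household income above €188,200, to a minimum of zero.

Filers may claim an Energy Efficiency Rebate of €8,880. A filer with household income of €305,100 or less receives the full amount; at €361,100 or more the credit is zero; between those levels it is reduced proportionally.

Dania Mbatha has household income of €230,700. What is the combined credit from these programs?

€15,255

Earned Income Credit: €230,700 is below the €246,000 cutoff, so the full €550 applies.
Low-Income Housing Credit: 8% of the €42,500 excess over €188,200 is €3,400; credit = €9,225 − €3,400 = €5,825.
Energy Efficiency Rebate: €230,700 is at or below the €305,100 threshold, so the full €8,880 applies.
Total: €550 + €5,825 + €8,880 = €15,255.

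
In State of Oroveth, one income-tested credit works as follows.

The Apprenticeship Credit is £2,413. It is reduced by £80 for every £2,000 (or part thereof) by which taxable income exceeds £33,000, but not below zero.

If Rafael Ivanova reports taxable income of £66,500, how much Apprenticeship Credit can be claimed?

Apprenticeship Credit: income exceeds £33,000 by £33,500, which is 17 full-or-partial £2,000 increments; reduction = 17 × £80 = £1,360, leaving £1,053.

£1,053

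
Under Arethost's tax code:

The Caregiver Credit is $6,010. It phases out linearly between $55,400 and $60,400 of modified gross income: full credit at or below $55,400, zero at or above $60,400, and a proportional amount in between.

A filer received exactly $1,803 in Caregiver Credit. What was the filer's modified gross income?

$1,803 is 1,803/6,010 of the full $6,010, so 4,207/6,010 of the $5,000 range has been used: income = $55,400 + $5,000 × 4,207/6,010 = $58,900.

$58,900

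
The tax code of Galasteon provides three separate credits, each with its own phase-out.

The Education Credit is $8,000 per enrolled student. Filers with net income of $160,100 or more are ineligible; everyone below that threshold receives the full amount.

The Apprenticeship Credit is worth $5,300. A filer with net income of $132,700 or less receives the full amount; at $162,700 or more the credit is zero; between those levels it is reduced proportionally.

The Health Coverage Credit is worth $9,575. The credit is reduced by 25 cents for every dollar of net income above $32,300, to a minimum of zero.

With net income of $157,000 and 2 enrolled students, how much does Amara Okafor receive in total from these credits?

Education Credit: base = 2 × $8,000 = $16,000. $157,000 is below the $160,100 cutoff, so the full $16,000 applies.
Apprenticeship Credit: $157,000 is $24,300 into a $30,000 phase-out range, leaving 5,700/30,000 of the credit: $5,300 × 5,700/30,000 = $1,007.
Health Coverage Credit: 25% of the $124,700 excess over $32,300 is $31,175 ≥ base, so the credit is $0.
Total: $16,000 + $1,007 + $0 = $17,007.

$17,007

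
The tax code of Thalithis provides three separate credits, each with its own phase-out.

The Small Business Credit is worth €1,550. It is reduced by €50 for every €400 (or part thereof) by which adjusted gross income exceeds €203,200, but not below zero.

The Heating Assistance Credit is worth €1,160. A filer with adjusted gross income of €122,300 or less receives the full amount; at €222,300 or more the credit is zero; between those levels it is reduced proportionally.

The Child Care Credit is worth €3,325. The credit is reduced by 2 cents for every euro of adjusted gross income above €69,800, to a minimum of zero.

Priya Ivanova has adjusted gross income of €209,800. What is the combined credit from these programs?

€1,370

Small Business Credit: income exceeds €203,200 by €6,600, which is 17 full-or-partial €400 increments; reduction = 17 × €50 = €850, leaving €700.
Heating Assistance Credit: €209,800 is €87,500 into a €100,000 phase-out range, leaving 12,500/100,000 of the credit: €1,160 × 12,500/100,000 = €145.
Child Care Credit: 2% of the €140,000 excess over €69,800 is €2,800; credit = €3,325 − €2,800 = €525.
Total: €700 + €145 + €525 = €1,370.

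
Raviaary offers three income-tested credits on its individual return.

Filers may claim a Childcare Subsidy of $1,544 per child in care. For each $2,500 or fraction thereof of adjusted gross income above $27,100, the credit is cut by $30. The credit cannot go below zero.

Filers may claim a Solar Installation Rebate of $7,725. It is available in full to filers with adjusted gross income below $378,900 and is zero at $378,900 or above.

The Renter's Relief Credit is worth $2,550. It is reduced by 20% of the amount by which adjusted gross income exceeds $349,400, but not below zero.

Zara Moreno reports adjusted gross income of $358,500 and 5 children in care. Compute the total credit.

$12,185

Childcare Subsidy: base = 5 × $1,544 = $7,720. income exceeds $27,100 by $331,400, which is 133 full-or-partial $2,500 increments; reduction = 133 × $30 = $3,990, leaving $3,730.
Solar Installation Rebate: $358,500 is below the $378,900 cutoff, so the full $7,725 applies.
Renter's Relief Credit: 20% of the $9,100 excess over $349,400 is $1,820; credit = $2,550 − $1,820 = $730.
Total: $3,730 + $7,725 + $730 = $12,185.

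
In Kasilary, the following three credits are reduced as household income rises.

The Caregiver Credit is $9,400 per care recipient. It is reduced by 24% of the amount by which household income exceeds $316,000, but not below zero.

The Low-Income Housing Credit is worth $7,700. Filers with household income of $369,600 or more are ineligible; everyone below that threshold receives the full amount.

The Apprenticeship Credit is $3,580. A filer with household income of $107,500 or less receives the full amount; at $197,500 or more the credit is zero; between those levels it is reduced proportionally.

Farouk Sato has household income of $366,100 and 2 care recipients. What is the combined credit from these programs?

Caregiver Credit: base = 2 × $9,400 = $18,800. 24% of the $50,100 excess over $316,000 is $12,024; credit = $18,800 − $12,024 = $6,776.
Low-Income Housing Credit: $366,100 is below the $369,600 cutoff, so the full $7,700 applies.
Apprenticeship Credit: $366,100 is at or above $197,500, so the credit is $0.
Total: $6,776 + $7,700 + $0 = $14,476.

$14,476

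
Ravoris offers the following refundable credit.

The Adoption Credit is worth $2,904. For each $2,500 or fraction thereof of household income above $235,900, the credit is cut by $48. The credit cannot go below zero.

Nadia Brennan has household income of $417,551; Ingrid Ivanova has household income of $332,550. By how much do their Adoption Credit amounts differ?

Nadia ($417,551): Adoption Credit: income exceeds $235,900 by $181,651 → 73 increments × $48 = $3,504 ≥ base, so the credit is $0.
Ingrid ($332,550): Adoption Credit: income exceeds $235,900 by $96,650, which is 39 full-or-partial $2,500 increments; reduction = 39 × $48 = $1,872, leaving $1,032.
Difference: |$0 − $1,032| = $1,032.

$1,032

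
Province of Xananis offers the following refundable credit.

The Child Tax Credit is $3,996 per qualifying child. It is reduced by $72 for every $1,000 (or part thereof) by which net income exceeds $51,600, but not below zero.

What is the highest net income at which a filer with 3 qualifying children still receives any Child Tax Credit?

Full credit = 3 × $3,996 = $11,988.
After 166 increments the reduction is 166 × $72 = $11,952, leaving $36; one more increment wipes it out. Increment 166 ends at excess 166 × $1,000 = $166,000, so the highest qualifying income is $51,600 + $166,000 = $217,600.

$217,600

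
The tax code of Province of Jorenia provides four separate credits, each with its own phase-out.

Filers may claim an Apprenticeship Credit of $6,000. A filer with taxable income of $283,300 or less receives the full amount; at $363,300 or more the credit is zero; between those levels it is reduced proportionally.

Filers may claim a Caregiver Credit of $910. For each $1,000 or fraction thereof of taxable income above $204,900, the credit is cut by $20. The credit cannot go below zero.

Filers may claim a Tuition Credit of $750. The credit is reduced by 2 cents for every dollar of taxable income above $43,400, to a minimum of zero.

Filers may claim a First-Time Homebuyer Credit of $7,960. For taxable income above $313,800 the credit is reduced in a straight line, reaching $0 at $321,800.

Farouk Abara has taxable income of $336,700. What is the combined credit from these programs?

$1,995

Apprenticeship Credit: $336,700 is $53,400 into a $80,000 phase-out range, leaving 26,600/80,000 of the credit: $6,000 × 26,600/80,000 = $1,995.
Caregiver Credit: income exceeds $204,900 by $131,800 → 132 increments × $20 = $2,640 ≥ base, so the credit is $0.
Tuition Credit: 2% of the $293,300 excess over $43,400 is $5,866 ≥ base, so the credit is $0.
First-Time Homebuyer Credit: $336,700 is at or above $321,800, so the credit is $0.
Total: $1,995 + $0 + $0 + $0 = $1,995.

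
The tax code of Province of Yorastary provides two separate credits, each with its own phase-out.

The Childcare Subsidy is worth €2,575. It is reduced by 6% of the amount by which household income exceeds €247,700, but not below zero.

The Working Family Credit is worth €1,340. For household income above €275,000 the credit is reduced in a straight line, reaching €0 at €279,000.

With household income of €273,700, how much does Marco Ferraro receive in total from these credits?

€2,355

Childcare Subsidy: 6% of the €26,000 excess over €247,700 is €1,560; credit = €2,575 − €1,560 = €1,015.
Working Family Credit: €273,700 is at or below the €275,000 threshold, so the full €1,340 applies.
Total: €1,015 + €1,340 = €2,355.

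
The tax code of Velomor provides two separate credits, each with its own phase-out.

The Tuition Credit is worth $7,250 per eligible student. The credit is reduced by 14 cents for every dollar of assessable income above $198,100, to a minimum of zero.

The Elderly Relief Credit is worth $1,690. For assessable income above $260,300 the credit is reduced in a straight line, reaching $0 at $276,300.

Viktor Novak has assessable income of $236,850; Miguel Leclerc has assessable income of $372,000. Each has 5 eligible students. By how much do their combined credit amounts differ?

$20,611

Viktor ($236,850): Tuition Credit: base = 5 × $7,250 = $36,250. 14% of the $38,750 excess over $198,100 is $5,425; credit = $36,250 − $5,425 = $30,825. Elderly Relief Credit: $236,850 is at or below the $260,300 threshold, so the full $1,690 applies. total $30,825 + $1,690 = $32,515
Miguel ($372,000): Tuition Credit: base = 5 × $7,250 = $36,250. 14% of the $173,900 excess over $198,100 is $24,346; credit = $36,250 − $24,346 = $11,904. Elderly Relief Credit: $372,000 is at or above $276,300, so the credit is $0. total $11,904 + $0 = $11,904
Difference: |$32,515 − $11,904| = $20,611.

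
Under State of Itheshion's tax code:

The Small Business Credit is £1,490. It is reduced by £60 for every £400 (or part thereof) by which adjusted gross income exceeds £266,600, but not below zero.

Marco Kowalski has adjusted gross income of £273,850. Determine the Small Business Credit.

Small Business Credit: income exceeds £266,600 by £7,250, which is 19 full-or-partial £400 increments; reduction = 19 × £60 = £1,140, leaving £350.

£350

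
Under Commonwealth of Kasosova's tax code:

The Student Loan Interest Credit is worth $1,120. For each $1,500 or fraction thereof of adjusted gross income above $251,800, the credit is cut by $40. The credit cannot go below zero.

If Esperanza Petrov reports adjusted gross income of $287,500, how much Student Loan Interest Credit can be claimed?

$160

Student Loan Interest Credit: income exceeds $251,800 by $35,700, which is 24 full-or-partial $1,500 increments; reduction = 24 × $40 = $960, leaving $160.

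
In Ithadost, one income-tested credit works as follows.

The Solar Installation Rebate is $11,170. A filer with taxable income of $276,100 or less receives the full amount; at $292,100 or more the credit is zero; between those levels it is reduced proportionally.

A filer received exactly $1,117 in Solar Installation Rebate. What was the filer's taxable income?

$1,117 is 1,117/11,170 of the full $11,170, so 10,053/11,170 of the $16,000 range has been used: income = $276,100 + $16,000 × 10,053/11,170 = $290,500.

$290,500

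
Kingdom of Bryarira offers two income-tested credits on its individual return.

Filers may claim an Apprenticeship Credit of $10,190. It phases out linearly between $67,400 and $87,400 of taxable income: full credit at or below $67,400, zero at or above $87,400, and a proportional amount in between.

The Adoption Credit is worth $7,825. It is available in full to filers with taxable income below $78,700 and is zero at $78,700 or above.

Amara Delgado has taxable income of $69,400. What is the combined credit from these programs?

$16,996

Apprenticeship Credit: $69,400 is $2,000 into a $20,000 phase-out range, leaving 18,000/20,000 of the credit: $10,190 × 18,000/20,000 = $9,171.
Adoption Credit: $69,400 is below the $78,700 cutoff, so the full $7,825 applies.
Total: $9,171 + $7,825 = $16,996.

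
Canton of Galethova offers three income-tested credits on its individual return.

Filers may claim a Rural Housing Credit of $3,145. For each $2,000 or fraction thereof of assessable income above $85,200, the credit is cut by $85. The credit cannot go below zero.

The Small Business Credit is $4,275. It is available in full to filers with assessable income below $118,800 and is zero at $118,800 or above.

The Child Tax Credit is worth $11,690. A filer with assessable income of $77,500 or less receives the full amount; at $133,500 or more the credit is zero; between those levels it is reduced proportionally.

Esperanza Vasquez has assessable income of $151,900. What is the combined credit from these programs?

Rural Housing Credit: income exceeds $85,200 by $66,700, which is 34 full-or-partial $2,000 increments; reduction = 34 × $85 = $2,890, leaving $255.
Small Business Credit: $151,900 meets or exceeds the $118,800 cutoff, so the credit is $0.
Child Tax Credit: $151,900 is at or above $133,500, so the credit is $0.
Total: $255 + $0 + $0 = $255.

$255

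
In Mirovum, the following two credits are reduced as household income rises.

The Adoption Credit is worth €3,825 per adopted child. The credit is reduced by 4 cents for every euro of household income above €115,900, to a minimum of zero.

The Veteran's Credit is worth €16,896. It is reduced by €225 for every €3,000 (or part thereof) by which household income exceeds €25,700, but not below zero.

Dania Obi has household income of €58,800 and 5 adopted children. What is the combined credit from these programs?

€33,321

Adoption Credit: base = 5 × €3,825 = €19,125. €58,800 is at or below the €115,900 threshold, so the full €19,125 applies.
Veteran's Credit: income exceeds €25,700 by €33,100, which is 12 full-or-partial €3,000 increments; reduction = 12 × €225 = €2,700, leaving €14,196.
Total: €19,125 + €14,196 = €33,321.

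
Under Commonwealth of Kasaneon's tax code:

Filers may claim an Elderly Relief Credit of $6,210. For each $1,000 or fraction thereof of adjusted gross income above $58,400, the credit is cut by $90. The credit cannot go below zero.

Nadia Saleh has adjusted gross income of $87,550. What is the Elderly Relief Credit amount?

$3,510

Elderly Relief Credit: income exceeds $58,400 by $29,150, which is 30 full-or-partial $1,000 increments; reduction = 30 × $90 = $2,700, leaving $3,510.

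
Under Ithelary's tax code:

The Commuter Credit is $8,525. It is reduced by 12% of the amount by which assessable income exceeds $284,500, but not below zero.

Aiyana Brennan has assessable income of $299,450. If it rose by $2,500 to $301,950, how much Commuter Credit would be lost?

$300

At $299,450 — 12% of the $14,950 excess over $284,500 is $1,794; credit = $8,525 − $1,794 = $6,731.
At $301,950 — 12% of the $17,450 excess over $284,500 is $2,094; credit = $8,525 − $2,094 = $6,431.
Lost: $6,731 − $6,431 = $300.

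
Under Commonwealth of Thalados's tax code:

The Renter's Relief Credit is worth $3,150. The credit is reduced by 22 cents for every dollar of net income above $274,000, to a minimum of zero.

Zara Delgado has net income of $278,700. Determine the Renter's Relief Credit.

Renter's Relief Credit: 22% of the $4,700 excess over $274,000 is $1,034; credit = $3,150 − $1,034 = $2,116.

$2,116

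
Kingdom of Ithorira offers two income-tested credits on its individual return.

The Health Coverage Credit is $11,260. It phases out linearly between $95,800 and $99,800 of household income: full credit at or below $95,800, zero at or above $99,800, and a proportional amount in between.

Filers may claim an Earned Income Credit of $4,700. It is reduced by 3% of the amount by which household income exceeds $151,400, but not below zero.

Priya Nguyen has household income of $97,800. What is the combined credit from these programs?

Health Coverage Credit: $97,800 is $2,000 into a $4,000 phase-out range, leaving 2,000/4,000 of the credit: $11,260 × 2,000/4,000 = $5,630.
Earned Income Credit: $97,800 is at or below the $151,400 threshold, so the full $4,700 applies.
Total: $5,630 + $4,700 = $10,330.

$10,330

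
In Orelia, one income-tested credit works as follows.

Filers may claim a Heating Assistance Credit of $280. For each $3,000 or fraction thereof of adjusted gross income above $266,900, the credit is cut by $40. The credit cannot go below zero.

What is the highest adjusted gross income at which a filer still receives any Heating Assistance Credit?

$284,900

After 6 increments the reduction is 6 × $40 = $240, leaving $40; one more increment wipes it out. Increment 6 ends at excess 6 × $3,000 = $18,000, so the highest qualifying income is $266,900 + $18,000 = $284,900.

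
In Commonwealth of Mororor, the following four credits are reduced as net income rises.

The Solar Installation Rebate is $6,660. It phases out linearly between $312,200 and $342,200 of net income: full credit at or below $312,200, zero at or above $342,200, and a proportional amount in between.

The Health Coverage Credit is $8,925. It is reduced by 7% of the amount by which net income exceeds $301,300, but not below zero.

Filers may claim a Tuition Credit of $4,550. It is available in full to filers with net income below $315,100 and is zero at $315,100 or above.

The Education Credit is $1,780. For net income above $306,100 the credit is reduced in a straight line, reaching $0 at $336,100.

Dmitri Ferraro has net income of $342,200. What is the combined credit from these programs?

$6,062

Solar Installation Rebate: $342,200 is at or above $342,200, so the credit is $0.
Health Coverage Credit: 7% of the $40,900 excess over $301,300 is $2,863; credit = $8,925 − $2,863 = $6,062.
Tuition Credit: $342,200 meets or exceeds the $315,100 cutoff, so the credit is $0.
Education Credit: $342,200 is at or above $336,100, so the credit is $0.
Total: $0 + $6,062 + $0 + $0 = $6,062.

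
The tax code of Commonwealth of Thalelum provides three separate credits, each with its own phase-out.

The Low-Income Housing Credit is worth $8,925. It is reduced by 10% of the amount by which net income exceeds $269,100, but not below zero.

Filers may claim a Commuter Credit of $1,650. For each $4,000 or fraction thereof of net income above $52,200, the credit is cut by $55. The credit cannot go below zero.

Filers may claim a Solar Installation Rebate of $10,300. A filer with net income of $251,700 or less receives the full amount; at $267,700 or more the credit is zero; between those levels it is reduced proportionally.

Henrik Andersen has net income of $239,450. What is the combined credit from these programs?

$19,225

Low-Income Housing Credit: $239,450 is at or below the $269,100 threshold, so the full $8,925 applies.
Commuter Credit: income exceeds $52,200 by $187,250 → 47 increments × $55 = $2,585 ≥ base, so the credit is $0.
Solar Installation Rebate: $239,450 is at or below the $251,700 threshold, so the full $10,300 applies.
Total: $8,925 + $0 + $10,300 = $19,225.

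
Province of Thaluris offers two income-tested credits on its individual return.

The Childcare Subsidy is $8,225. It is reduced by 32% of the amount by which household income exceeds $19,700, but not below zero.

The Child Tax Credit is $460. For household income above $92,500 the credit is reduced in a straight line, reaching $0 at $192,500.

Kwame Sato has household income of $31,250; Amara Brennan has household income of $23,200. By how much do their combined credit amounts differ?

Kwame ($31,250): Childcare Subsidy: 32% of the $11,550 excess over $19,700 is $3,696; credit = $8,225 − $3,696 = $4,529. Child Tax Credit: $31,250 is at or below the $92,500 threshold, so the full $460 applies. total $4,529 + $460 = $4,989
Amara ($23,200): Childcare Subsidy: 32% of the $3,500 excess over $19,700 is $1,120; credit = $8,225 − $1,120 = $7,105. Child Tax Credit: $23,200 is at or below the $92,500 threshold, so the full $460 applies. total $7,105 + $460 = $7,565
Difference: |$4,989 − $7,565| = $2,576.

$2,576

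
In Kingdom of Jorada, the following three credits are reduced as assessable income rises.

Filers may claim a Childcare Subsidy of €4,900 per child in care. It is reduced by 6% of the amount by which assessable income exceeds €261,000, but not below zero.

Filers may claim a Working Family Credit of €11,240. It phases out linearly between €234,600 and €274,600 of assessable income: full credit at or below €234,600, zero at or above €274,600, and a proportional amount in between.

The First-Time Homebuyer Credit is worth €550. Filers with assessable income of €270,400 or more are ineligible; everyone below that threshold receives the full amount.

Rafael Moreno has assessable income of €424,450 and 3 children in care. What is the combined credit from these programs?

€4,893

Childcare Subsidy: base = 3 × €4,900 = €14,700. 6% of the €163,450 excess over €261,000 is €9,807; credit = €14,700 − €9,807 = €4,893.
Working Family Credit: €424,450 is at or above €274,600, so the credit is €0.
First-Time Homebuyer Credit: €424,450 meets or exceeds the €270,400 cutoff, so the credit is €0.
Total: €4,893 + €0 + €0 = €4,893.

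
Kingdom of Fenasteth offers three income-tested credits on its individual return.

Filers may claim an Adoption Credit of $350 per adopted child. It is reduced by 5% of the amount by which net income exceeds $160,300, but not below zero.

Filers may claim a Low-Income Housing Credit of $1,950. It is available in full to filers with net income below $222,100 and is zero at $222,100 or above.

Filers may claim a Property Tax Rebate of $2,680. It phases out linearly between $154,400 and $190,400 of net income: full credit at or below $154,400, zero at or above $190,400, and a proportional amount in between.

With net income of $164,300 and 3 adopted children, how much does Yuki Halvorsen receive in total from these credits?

Adoption Credit: base = 3 × $350 = $1,050. 5% of the $4,000 excess over $160,300 is $200; credit = $1,050 − $200 = $850.
Low-Income Housing Credit: $164,300 is below the $222,100 cutoff, so the full $1,950 applies.
Property Tax Rebate: $164,300 is $9,900 into a $36,000 phase-out range, leaving 26,100/36,000 of the credit: $2,680 × 26,100/36,000 = $1,943.
Total: $850 + $1,950 + $1,943 = $4,743.

$4,743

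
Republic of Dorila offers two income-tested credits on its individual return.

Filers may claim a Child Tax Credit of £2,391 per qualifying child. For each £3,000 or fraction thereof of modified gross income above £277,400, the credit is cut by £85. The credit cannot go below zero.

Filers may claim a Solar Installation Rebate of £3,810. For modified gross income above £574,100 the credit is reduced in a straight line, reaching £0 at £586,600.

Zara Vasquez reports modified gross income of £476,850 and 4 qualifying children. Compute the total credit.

Child Tax Credit: base = 4 × £2,391 = £9,564. income exceeds £277,400 by £199,450, which is 67 full-or-partial £3,000 increments; reduction = 67 × £85 = £5,695, leaving £3,869.
Solar Installation Rebate: £476,850 is at or below the £574,100 threshold, so the full £3,810 applies.
Total: £3,869 + £3,810 = £7,679.

£7,679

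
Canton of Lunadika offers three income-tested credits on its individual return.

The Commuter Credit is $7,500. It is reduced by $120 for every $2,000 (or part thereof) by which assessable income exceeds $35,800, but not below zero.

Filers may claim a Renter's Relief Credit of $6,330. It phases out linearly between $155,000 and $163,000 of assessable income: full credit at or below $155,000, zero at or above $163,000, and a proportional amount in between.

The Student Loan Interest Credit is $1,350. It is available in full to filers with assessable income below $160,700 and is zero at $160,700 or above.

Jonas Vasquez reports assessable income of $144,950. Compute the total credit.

Commuter Credit: income exceeds $35,800 by $109,150, which is 55 full-or-partial $2,000 increments; reduction = 55 × $120 = $6,600, leaving $900.
Renter's Relief Credit: $144,950 is at or below the $155,000 threshold, so the full $6,330 applies.
Student Loan Interest Credit: $144,950 is below the $160,700 cutoff, so the full $1,350 applies.
Total: $900 + $6,330 + $1,350 = $8,580.

$8,580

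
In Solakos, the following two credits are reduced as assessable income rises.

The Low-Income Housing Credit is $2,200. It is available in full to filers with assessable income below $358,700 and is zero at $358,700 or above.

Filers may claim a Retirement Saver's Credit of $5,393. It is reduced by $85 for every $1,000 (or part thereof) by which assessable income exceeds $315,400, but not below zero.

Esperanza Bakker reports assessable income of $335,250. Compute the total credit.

Low-Income Housing Credit: $335,250 is below the $358,700 cutoff, so the full $2,200 applies.
Retirement Saver's Credit: income exceeds $315,400 by $19,850, which is 20 full-or-partial $1,000 increments; reduction = 20 × $85 = $1,700, leaving $3,693.
Total: $2,200 + $3,693 = $5,893.

$5,893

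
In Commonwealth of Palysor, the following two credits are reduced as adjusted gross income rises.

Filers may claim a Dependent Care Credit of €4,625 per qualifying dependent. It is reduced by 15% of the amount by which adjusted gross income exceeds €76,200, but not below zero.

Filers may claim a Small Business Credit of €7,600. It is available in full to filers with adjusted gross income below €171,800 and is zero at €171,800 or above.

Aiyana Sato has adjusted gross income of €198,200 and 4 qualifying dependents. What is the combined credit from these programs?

Dependent Care Credit: base = 4 × €4,625 = €18,500. 15% of the €122,000 excess over €76,200 is €18,300; credit = €18,500 − €18,300 = €200.
Small Business Credit: €198,200 meets or exceeds the €171,800 cutoff, so the credit is €0.
Total: €200 + €0 = €200.

€200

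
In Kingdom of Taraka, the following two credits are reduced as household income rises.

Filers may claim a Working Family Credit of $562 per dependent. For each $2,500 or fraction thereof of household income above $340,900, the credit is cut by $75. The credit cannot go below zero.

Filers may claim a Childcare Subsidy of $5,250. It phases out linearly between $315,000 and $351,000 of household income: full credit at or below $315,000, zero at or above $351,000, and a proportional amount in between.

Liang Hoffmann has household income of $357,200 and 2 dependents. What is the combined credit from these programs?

Working Family Credit: base = 2 × $562 = $1,124. income exceeds $340,900 by $16,300, which is 7 full-or-partial $2,500 increments; reduction = 7 × $75 = $525, leaving $599.
Childcare Subsidy: $357,200 is at or above $351,000, so the credit is $0.
Total: $599 + $0 = $599.

$599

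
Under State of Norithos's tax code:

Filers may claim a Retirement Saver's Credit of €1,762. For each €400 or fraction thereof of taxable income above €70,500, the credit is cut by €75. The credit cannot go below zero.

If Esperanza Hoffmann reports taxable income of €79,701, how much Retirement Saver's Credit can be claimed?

Retirement Saver's Credit: income exceeds €70,500 by €9,201 → 24 increments × €75 = €1,800 ≥ base, so the credit is €0.

€0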